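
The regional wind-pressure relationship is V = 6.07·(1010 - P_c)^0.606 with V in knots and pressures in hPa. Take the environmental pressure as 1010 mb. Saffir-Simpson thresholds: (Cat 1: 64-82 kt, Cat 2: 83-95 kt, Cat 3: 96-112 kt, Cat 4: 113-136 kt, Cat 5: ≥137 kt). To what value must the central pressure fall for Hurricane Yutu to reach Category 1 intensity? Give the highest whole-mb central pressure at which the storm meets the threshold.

961 mb

Category 1 begins at V = 64 kt.
Required ΔP = (64/6.07)^(1/0.606) = 10.544^1.650 ≈ 48.76 mb.
P_c ≤ 1010 − 48.76 = 961.24, so the highest integer P_c is 961 mb.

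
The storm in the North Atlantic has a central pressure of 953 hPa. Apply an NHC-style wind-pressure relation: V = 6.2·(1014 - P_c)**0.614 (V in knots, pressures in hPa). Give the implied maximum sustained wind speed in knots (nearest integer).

77 kt

ΔP = 1014 − 953 = 61 hPa.
61^0.614 ≈ 12.479.
V ≈ 6.2 × 12.479 ≈ 77.4 kt.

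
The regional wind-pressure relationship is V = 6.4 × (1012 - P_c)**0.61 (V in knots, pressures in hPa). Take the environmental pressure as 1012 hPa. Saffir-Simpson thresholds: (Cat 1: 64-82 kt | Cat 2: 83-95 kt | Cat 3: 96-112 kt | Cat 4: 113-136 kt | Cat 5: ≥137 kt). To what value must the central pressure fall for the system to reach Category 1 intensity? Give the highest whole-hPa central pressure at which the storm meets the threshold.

Category 1 begins at V = 64 kt.
Required ΔP = (64/6.4)^(1/0.61) = 10.000^1.639 ≈ 43.59 hPa.
P_c ≤ 1012 − 43.59 = 968.41, so the highest integer P_c is 968 hPa.

968 hPa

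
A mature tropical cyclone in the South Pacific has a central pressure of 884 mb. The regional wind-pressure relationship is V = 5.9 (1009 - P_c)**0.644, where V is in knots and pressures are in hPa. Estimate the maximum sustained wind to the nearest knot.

ΔP = 1009 − 884 = 125 mb.
125^0.644 ≈ 22.408.
V ≈ 5.9 × 22.408 ≈ 132.2 kt.

132 kt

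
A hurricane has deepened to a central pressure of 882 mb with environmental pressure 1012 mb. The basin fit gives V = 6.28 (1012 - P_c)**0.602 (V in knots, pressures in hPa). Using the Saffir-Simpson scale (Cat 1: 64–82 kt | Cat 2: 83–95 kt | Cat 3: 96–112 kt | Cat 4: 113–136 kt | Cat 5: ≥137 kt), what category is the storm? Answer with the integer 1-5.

ΔP = 1012 − 882 = 130 mb.
V ≈ 6.28 × 130^0.602 = 6.28 × 18.73 ≈ 118 kt.
118 kt falls in the Category 4 band.

4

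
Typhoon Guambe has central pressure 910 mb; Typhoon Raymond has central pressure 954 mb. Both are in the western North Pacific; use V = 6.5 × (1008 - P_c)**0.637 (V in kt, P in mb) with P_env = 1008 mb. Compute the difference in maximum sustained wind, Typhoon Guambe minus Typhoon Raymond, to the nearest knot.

38 kt

Typhoon Guambe: ΔP = 98; V ≈ 6.5 × 98^0.637 ≈ 120.59 kt.
Typhoon Raymond: ΔP = 54; V ≈ 6.5 × 54^0.637 ≈ 82.50 kt.
Difference ≈ 120.59 − 82.50 = 38.09 → 38 kt.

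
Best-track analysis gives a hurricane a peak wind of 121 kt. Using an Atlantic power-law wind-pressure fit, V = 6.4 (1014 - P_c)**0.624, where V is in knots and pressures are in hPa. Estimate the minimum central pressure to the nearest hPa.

ΔP = (V / 6.4)^(1/0.624) = (121/6.4)^1.603.
121/6.4 = 18.906; 18.906^1.603 ≈ 111.13 hPa.
P_c = 1014 − 111.13 = 902.87 ≈ 903 hPa.

903 hPa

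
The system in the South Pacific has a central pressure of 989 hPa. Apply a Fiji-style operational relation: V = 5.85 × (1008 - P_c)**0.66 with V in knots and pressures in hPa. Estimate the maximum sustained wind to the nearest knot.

41 kt

ΔP = 1008 − 989 = 19 hPa.
19^0.66 ≈ 6.982.
V ≈ 5.85 × 6.982 ≈ 40.8 kt.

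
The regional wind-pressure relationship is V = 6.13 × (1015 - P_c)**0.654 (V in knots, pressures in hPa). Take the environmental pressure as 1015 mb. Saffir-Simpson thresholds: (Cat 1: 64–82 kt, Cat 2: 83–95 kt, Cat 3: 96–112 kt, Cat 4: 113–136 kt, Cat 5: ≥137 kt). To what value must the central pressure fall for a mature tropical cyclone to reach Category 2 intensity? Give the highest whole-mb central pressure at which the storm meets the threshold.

Category 2 begins at V = 83 kt.
Required ΔP = (83/6.13)^(1/0.654) = 13.540^1.529 ≈ 53.74 mb.
P_c ≤ 1015 − 53.74 = 961.26, so the highest integer P_c is 961 mb.

961 mb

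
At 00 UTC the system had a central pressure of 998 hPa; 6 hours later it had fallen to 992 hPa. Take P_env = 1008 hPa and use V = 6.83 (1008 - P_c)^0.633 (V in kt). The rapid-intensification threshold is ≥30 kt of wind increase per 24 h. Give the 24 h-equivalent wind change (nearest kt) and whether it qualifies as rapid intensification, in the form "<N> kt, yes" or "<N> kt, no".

V₁: ΔP = 10, V ≈ 6.83 × 10^0.633 ≈ 29.34 kt.
V₂: ΔP = 16, V ≈ 6.83 × 16^0.633 ≈ 39.50 kt.
ΔV over 6 h = 10.16 kt → 24 h equivalent = 10.16 × 24/6 ≈ 40.64 kt.
41 kt ≥ 30 kt ⇒ rapid intensification.

41 kt, yes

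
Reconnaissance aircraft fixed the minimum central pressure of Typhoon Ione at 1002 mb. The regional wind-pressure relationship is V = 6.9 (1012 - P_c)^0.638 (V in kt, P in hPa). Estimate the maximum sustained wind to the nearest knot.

30 kt

ΔP = 1012 − 1002 = 10 mb.
10^0.638 ≈ 4.345.
V ≈ 6.9 × 4.345 ≈ 30.0 kt.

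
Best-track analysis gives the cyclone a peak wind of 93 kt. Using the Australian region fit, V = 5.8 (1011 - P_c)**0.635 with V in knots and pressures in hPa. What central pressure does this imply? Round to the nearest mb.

932 mb

ΔP = (V / 5.8)^(1/0.635) = (93/5.8)^1.575.
93/5.8 = 16.034; 16.034^1.575 ≈ 79.02 mb.
P_c = 1011 − 79.02 = 931.98 ≈ 932 mb.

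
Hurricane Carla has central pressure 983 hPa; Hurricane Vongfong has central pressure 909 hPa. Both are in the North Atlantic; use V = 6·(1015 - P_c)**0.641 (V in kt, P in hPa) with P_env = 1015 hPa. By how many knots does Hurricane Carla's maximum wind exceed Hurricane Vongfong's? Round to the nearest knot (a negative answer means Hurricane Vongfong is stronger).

-64 kt

Hurricane Carla: ΔP = 32; V ≈ 6 × 32^0.641 ≈ 55.33 kt.
Hurricane Vongfong: ΔP = 106; V ≈ 6 × 106^0.641 ≈ 119.23 kt.
Difference ≈ 55.33 − 119.23 = -63.90 → -64 kt.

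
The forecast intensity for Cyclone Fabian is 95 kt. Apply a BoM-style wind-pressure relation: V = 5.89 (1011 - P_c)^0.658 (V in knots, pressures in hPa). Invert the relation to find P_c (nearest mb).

943 mb

ΔP = (V / 5.89)^(1/0.658) = (95/5.89)^1.520.
95/5.89 = 16.129; 16.129^1.520 ≈ 68.43 mb.
P_c = 1011 − 68.43 = 942.57 ≈ 943 mb.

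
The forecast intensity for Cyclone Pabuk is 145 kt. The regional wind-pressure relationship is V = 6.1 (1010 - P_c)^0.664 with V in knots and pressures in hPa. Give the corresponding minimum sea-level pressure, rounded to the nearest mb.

ΔP = (V / 6.1)^(1/0.664) = (145/6.1)^1.506.
145/6.1 = 23.770; 23.770^1.506 ≈ 118.13 mb.
P_c = 1010 − 118.13 = 891.87 ≈ 892 mb.

892 mb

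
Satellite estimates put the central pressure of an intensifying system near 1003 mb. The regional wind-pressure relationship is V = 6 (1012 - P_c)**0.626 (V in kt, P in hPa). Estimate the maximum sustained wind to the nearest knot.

ΔP = 1012 − 1003 = 9 mb.
9^0.626 ≈ 3.957.
V ≈ 6 × 3.957 ≈ 23.7 kt.

24 kt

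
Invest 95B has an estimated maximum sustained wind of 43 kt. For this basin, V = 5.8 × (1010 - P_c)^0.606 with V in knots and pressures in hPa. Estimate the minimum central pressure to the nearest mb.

ΔP = (V / 5.8)^(1/0.606) = (43/5.8)^1.650.
43/5.8 = 7.414; 7.414^1.650 ≈ 27.27 mb.
P_c = 1010 − 27.27 = 982.73 ≈ 983 mb.

983 mb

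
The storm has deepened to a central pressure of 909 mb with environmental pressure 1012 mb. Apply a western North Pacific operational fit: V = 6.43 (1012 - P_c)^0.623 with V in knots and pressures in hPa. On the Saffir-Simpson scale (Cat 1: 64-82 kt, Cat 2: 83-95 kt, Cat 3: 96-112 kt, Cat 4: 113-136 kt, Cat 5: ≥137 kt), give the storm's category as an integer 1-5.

ΔP = 1012 − 909 = 103 mb.
V ≈ 6.43 × 103^0.623 = 6.43 × 17.95 ≈ 115 kt.
115 kt falls in the Category 4 band.

4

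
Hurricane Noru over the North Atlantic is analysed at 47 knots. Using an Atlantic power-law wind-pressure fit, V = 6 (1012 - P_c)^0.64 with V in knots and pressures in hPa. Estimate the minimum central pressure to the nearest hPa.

987 hPa

ΔP = (V / 6)^(1/0.64) = (47/6)^1.562.
47/6 = 7.833; 7.833^1.562 ≈ 24.93 hPa.
P_c = 1012 − 24.93 = 987.07 ≈ 987 hPa.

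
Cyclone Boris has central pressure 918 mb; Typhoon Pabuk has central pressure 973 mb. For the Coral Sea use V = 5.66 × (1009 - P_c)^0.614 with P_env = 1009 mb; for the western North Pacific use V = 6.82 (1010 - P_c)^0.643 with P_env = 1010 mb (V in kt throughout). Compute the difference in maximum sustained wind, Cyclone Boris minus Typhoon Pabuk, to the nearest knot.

21 kt

Cyclone Boris: ΔP = 91; V ≈ 5.66 × 91^0.614 ≈ 90.30 kt.
Typhoon Pabuk: ΔP = 37; V ≈ 6.82 × 37^0.643 ≈ 69.52 kt.
Difference ≈ 90.30 − 69.52 = 20.78 → 21 kt.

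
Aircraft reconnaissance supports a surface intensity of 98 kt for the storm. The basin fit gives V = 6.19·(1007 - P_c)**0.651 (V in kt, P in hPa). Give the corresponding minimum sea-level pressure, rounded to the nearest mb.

ΔP = (V / 6.19)^(1/0.651) = (98/6.19)^1.536.
98/6.19 = 15.832; 15.832^1.536 ≈ 69.60 mb.
P_c = 1007 − 69.60 = 937.40 ≈ 937 mb.

937 mb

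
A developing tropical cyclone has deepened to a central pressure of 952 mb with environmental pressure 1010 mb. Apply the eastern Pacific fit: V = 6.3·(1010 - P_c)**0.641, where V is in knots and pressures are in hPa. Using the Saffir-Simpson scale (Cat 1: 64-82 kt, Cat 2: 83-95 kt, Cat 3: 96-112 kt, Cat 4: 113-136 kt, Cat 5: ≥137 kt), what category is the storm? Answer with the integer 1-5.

ΔP = 1010 − 952 = 58 mb.
V ≈ 6.3 × 58^0.641 = 6.3 × 13.50 ≈ 85 kt.
85 kt falls in the Category 2 band.

2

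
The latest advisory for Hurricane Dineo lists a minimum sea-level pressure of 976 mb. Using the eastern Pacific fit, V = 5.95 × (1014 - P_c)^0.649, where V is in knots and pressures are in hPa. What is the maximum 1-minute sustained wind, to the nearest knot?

63 kt

ΔP = 1014 − 976 = 38 mb.
38^0.649 ≈ 10.599.
V ≈ 5.95 × 10.599 ≈ 63.1 kt.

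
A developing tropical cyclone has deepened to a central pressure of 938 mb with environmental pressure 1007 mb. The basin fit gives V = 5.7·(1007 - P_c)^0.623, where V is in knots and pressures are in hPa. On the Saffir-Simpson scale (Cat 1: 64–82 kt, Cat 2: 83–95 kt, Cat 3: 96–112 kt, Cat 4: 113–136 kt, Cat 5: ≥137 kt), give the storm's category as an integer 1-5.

1

ΔP = 1007 − 938 = 69 mb.
V ≈ 5.7 × 69^0.623 = 5.7 × 13.98 ≈ 80 kt.
80 kt falls in the Category 1 band.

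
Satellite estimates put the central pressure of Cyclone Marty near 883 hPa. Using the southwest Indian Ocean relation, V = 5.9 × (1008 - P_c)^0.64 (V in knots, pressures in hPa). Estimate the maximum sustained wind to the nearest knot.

130 kt

ΔP = 1008 − 883 = 125 hPa.
125^0.64 ≈ 21.980.
V ≈ 5.9 × 21.980 ≈ 129.7 kt.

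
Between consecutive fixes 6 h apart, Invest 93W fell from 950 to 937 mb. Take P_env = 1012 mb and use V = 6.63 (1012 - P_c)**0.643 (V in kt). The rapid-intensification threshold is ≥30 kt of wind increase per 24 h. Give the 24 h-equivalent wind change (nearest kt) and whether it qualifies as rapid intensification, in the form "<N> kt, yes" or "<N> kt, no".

V₁: ΔP = 62, V ≈ 6.63 × 62^0.643 ≈ 94.19 kt.
V₂: ΔP = 75, V ≈ 6.63 × 75^0.643 ≈ 106.46 kt.
ΔV over 6 h = 12.27 kt → 24 h equivalent = 12.27 × 24/6 ≈ 49.08 kt.
49 kt ≥ 30 kt ⇒ rapid intensification.

49 kt, yes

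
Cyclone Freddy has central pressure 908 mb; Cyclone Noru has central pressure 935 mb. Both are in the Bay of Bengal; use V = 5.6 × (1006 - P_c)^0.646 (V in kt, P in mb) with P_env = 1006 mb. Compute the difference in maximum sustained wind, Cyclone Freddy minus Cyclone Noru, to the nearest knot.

20 kt

Cyclone Freddy: ΔP = 98; V ≈ 5.6 × 98^0.646 ≈ 108.27 kt.
Cyclone Noru: ΔP = 71; V ≈ 5.6 × 71^0.646 ≈ 87.92 kt.
Difference ≈ 108.27 − 87.92 = 20.35 → 20 kt.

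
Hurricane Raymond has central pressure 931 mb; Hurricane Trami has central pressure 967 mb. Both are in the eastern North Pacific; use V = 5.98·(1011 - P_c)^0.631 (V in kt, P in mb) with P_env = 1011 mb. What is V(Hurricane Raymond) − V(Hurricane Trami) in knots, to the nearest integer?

30 kt

Hurricane Raymond: ΔP = 80; V ≈ 5.98 × 80^0.631 ≈ 94.96 kt.
Hurricane Trami: ΔP = 44; V ≈ 5.98 × 44^0.631 ≈ 65.12 kt.
Difference ≈ 94.96 − 65.12 = 29.84 → 30 kt.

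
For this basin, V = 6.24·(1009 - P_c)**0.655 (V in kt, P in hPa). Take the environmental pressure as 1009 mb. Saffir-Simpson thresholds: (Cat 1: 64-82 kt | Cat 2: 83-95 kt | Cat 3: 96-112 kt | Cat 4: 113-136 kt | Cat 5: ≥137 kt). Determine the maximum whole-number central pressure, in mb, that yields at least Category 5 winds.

897 mb

Category 5 begins at V = 137 kt.
Required ΔP = (137/6.24)^(1/0.655) = 21.955^1.527 ≈ 111.72 mb.
P_c ≤ 1009 − 111.72 = 897.28, so the highest integer P_c is 897 mb.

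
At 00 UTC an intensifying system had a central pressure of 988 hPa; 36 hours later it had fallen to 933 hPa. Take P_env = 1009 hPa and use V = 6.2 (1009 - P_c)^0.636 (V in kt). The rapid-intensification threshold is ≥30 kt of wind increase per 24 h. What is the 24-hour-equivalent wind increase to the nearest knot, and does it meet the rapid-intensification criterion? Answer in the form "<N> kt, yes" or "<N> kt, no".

36 kt, yes

V₁: ΔP = 21, V ≈ 6.2 × 21^0.636 ≈ 42.99 kt.
V₂: ΔP = 76, V ≈ 6.2 × 76^0.636 ≈ 97.41 kt.
ΔV over 36 h = 54.42 kt → 24 h equivalent = 54.42 × 24/36 ≈ 36.28 kt.
36 kt ≥ 30 kt ⇒ rapid intensification.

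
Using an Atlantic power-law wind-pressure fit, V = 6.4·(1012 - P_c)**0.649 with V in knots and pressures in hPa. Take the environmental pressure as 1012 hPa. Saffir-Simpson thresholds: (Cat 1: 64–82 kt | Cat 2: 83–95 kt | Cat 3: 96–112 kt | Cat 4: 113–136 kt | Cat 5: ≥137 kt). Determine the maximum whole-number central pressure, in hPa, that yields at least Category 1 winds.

977 hPa

Category 1 begins at V = 64 kt.
Required ΔP = (64/6.4)^(1/0.649) = 10.000^1.541 ≈ 34.74 hPa.
P_c ≤ 1012 − 34.74 = 977.26, so the highest integer P_c is 977 hPa.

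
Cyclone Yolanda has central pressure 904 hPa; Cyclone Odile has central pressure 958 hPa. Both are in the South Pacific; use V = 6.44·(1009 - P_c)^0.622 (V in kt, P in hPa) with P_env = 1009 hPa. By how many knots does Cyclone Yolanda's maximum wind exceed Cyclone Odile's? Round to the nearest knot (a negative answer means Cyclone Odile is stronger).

42 kt

Cyclone Yolanda: ΔP = 105; V ≈ 6.44 × 105^0.622 ≈ 116.43 kt.
Cyclone Odile: ΔP = 51; V ≈ 6.44 × 51^0.622 ≈ 74.30 kt.
Difference ≈ 116.43 − 74.30 = 42.13 → 42 kt.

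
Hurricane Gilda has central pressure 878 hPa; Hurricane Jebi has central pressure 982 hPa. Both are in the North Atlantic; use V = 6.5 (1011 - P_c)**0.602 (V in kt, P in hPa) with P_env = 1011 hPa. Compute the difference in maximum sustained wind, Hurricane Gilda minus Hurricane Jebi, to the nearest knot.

Hurricane Gilda: ΔP = 133; V ≈ 6.5 × 133^0.602 ≈ 123.44 kt.
Hurricane Jebi: ΔP = 29; V ≈ 6.5 × 29^0.602 ≈ 49.35 kt.
Difference ≈ 123.44 − 49.35 = 74.09 → 74 kt.

74 kt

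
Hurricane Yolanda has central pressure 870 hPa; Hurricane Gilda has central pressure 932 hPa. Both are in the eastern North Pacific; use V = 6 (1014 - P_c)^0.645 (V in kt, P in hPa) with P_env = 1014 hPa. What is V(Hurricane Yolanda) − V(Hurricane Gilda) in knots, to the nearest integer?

45 kt

Hurricane Yolanda: ΔP = 144; V ≈ 6 × 144^0.645 ≈ 148.01 kt.
Hurricane Gilda: ΔP = 82; V ≈ 6 × 82^0.645 ≈ 102.93 kt.
Difference ≈ 148.01 − 102.93 = 45.08 → 45 kt.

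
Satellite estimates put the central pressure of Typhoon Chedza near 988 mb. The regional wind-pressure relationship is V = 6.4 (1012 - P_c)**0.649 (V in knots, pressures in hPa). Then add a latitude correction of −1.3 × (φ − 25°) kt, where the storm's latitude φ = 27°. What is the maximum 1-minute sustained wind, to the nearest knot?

ΔP = 1012 − 988 = 24 mb.
24^0.649 ≈ 7.866.
V ≈ 6.4 × 7.866 ≈ 50.3 kt.
Latitude correction: −1.3 × (27 − 25) = -2.6 kt.
Corrected V ≈ 47.7 kt → 48 kt.

48 kt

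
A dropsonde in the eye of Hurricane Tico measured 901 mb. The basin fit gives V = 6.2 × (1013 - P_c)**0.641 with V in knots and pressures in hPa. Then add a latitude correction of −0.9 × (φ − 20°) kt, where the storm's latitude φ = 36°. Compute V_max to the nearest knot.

ΔP = 1013 − 901 = 112 mb.
112^0.641 ≈ 20.585.
V ≈ 6.2 × 20.585 ≈ 127.6 kt.
Latitude correction: −0.9 × (36 − 20) = -14.4 kt.
Corrected V ≈ 113.2 kt → 113 kt.

113 kt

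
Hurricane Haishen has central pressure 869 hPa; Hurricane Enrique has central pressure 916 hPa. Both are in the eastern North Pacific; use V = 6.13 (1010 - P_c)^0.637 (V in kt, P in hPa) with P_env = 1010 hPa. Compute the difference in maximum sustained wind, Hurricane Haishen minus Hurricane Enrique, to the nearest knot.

Hurricane Haishen: ΔP = 141; V ≈ 6.13 × 141^0.637 ≈ 143.39 kt.
Hurricane Enrique: ΔP = 94; V ≈ 6.13 × 94^0.637 ≈ 110.75 kt.
Difference ≈ 143.39 − 110.75 = 32.64 → 33 kt.

33 kt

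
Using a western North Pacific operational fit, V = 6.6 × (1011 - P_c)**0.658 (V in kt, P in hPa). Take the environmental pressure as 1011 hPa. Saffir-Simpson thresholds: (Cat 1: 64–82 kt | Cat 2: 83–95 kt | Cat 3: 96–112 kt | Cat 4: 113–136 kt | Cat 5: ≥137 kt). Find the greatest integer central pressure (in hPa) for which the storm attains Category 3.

Category 3 begins at V = 96 kt.
Required ΔP = (96/6.6)^(1/0.658) = 14.545^1.520 ≈ 58.49 hPa.
P_c ≤ 1011 − 58.49 = 952.51, so the highest integer P_c is 952 hPa.

952 hPa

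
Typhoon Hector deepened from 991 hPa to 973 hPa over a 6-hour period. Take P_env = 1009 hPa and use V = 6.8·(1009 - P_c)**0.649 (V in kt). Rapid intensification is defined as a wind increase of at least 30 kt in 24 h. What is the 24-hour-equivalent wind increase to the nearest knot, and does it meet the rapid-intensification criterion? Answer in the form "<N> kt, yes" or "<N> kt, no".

101 kt, yes

V₁: ΔP = 18, V ≈ 6.8 × 18^0.649 ≈ 44.38 kt.
V₂: ΔP = 36, V ≈ 6.8 × 36^0.649 ≈ 69.59 kt.
ΔV over 6 h = 25.21 kt → 24 h equivalent = 25.21 × 24/6 ≈ 100.84 kt.
101 kt ≥ 30 kt ⇒ rapid intensification.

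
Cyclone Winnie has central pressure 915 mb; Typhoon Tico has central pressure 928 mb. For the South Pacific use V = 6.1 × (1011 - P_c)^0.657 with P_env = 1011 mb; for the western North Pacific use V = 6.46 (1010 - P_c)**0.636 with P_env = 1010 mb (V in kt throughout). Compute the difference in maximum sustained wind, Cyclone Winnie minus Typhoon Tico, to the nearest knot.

16 kt

Cyclone Winnie: ΔP = 96; V ≈ 6.1 × 96^0.657 ≈ 122.37 kt.
Typhoon Tico: ΔP = 82; V ≈ 6.46 × 82^0.636 ≈ 106.52 kt.
Difference ≈ 122.37 − 106.52 = 15.85 → 16 kt.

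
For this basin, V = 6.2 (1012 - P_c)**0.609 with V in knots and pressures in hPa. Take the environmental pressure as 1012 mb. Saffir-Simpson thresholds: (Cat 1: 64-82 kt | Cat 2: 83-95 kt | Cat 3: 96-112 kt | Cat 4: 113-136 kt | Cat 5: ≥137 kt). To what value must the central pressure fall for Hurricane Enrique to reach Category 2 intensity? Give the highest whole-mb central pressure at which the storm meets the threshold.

941 mb

Category 2 begins at V = 83 kt.
Required ΔP = (83/6.2)^(1/0.609) = 13.387^1.642 ≈ 70.80 mb.
P_c ≤ 1012 − 70.80 = 941.20, so the highest integer P_c is 941 mb.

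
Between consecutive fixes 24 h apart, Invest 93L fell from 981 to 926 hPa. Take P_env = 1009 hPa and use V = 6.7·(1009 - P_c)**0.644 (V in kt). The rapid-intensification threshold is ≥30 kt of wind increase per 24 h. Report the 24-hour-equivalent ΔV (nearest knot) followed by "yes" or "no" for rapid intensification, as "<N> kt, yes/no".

58 kt, yes

V₁: ΔP = 28, V ≈ 6.7 × 28^0.644 ≈ 57.29 kt.
V₂: ΔP = 83, V ≈ 6.7 × 83^0.644 ≈ 115.33 kt.
ΔV over 24 h = 58.04 kt → 24 h equivalent = 58.04 × 24/24 ≈ 58.04 kt.
58 kt ≥ 30 kt ⇒ rapid intensification.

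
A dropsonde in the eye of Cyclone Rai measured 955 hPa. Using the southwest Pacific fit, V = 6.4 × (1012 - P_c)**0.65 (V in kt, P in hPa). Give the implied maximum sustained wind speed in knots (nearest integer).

89 kt

ΔP = 1012 − 955 = 57 hPa.
57^0.65 ≈ 13.846.
V ≈ 6.4 × 13.846 ≈ 88.6 kt.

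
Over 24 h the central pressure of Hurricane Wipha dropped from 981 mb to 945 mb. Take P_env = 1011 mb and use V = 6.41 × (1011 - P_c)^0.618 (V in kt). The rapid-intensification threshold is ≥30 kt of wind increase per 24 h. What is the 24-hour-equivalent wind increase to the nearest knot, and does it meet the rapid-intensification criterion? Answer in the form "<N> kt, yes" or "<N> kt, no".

V₁: ΔP = 30, V ≈ 6.41 × 30^0.618 ≈ 52.45 kt.
V₂: ΔP = 66, V ≈ 6.41 × 66^0.618 ≈ 85.38 kt.
ΔV over 24 h = 32.93 kt → 24 h equivalent = 32.93 × 24/24 ≈ 32.93 kt.
33 kt ≥ 30 kt ⇒ rapid intensification.

33 kt, yes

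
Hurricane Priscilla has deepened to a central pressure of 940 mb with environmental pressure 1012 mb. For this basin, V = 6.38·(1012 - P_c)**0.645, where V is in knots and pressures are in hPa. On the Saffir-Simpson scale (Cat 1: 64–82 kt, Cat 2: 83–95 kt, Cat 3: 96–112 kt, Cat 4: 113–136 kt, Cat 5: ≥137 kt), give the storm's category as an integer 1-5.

ΔP = 1012 − 940 = 72 mb.
V ≈ 6.38 × 72^0.645 = 6.38 × 15.78 ≈ 101 kt.
101 kt falls in the Category 3 band.

3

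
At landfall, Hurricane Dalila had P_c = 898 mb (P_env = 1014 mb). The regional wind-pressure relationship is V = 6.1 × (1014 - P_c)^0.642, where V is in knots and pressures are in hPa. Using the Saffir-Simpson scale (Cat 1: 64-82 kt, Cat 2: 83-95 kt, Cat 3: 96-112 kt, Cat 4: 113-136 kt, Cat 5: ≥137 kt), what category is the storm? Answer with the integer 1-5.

4

ΔP = 1014 − 898 = 116 mb.
V ≈ 6.1 × 116^0.642 = 6.1 × 21.15 ≈ 129 kt.
129 kt falls in the Category 4 band.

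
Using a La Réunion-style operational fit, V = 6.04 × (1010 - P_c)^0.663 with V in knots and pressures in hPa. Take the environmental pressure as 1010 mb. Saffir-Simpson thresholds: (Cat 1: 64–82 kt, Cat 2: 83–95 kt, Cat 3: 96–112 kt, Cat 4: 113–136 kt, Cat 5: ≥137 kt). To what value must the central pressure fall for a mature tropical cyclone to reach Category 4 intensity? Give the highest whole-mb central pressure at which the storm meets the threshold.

927 mb

Category 4 begins at V = 113 kt.
Required ΔP = (113/6.04)^(1/0.663) = 18.709^1.508 ≈ 82.91 mb.
P_c ≤ 1010 − 82.91 = 927.09, so the highest integer P_c is 927 mb.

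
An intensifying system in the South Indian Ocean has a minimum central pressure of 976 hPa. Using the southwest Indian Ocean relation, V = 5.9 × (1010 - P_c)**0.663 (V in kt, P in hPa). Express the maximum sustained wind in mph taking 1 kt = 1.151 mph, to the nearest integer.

ΔP = 1010 − 976 = 34 hPa.
V ≈ 5.9 × 34^0.663 = 5.9 × 10.360 ≈ 61.126 kt.
61.126 × 1.151 ≈ 70.36 mph → 70 mph.

70 mph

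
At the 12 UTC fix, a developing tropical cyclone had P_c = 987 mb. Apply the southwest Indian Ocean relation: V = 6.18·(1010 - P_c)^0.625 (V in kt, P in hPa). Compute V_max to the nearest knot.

44 kt

ΔP = 1010 − 987 = 23 mb.
23^0.625 ≈ 7.097.
V ≈ 6.18 × 7.097 ≈ 43.9 kt.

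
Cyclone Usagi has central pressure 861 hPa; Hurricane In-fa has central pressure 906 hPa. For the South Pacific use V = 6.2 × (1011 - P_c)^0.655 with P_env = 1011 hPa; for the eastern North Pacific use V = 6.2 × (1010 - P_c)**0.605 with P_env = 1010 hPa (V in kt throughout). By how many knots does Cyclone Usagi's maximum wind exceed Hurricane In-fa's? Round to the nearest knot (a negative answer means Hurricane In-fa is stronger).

Cyclone Usagi: ΔP = 150; V ≈ 6.2 × 150^0.655 ≈ 165.09 kt.
Hurricane In-fa: ΔP = 104; V ≈ 6.2 × 104^0.605 ≈ 102.97 kt.
Difference ≈ 165.09 − 102.97 = 62.12 → 62 kt.

62 kt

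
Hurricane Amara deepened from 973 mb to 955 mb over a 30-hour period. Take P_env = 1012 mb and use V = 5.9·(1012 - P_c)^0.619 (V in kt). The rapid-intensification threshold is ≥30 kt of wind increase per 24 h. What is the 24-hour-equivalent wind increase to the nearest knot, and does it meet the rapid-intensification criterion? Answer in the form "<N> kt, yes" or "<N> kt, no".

V₁: ΔP = 39, V ≈ 5.9 × 39^0.619 ≈ 56.98 kt.
V₂: ΔP = 57, V ≈ 5.9 × 57^0.619 ≈ 72.07 kt.
ΔV over 30 h = 15.09 kt → 24 h equivalent = 15.09 × 24/30 ≈ 12.07 kt.
12 kt < 30 kt ⇒ not rapid intensification.

12 kt, no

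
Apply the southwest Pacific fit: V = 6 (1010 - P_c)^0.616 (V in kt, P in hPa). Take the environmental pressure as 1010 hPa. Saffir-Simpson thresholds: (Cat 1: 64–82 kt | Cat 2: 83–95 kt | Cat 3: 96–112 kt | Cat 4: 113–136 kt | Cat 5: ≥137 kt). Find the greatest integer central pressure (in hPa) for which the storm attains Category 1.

Category 1 begins at V = 64 kt.
Required ΔP = (64/6)^(1/0.616) = 10.667^1.623 ≈ 46.65 hPa.
P_c ≤ 1010 − 46.65 = 963.35, so the highest integer P_c is 963 hPa.

963 hPa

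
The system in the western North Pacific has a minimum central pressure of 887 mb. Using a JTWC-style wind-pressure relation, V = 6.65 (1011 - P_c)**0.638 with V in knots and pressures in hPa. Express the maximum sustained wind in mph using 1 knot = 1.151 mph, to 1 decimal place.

ΔP = 1011 − 887 = 124 mb.
V ≈ 6.65 × 124^0.638 = 6.65 × 21.657 ≈ 144.021 kt.
144.021 × 1.151 ≈ 165.77 mph → 165.8 mph.

165.8 mph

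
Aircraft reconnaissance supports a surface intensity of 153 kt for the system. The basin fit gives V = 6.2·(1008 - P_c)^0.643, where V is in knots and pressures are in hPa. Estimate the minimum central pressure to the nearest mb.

ΔP = (V / 6.2)^(1/0.643) = (153/6.2)^1.555.
153/6.2 = 24.677; 24.677^1.555 ≈ 146.32 mb.
P_c = 1008 − 146.32 = 861.68 ≈ 862 mb.

862 mb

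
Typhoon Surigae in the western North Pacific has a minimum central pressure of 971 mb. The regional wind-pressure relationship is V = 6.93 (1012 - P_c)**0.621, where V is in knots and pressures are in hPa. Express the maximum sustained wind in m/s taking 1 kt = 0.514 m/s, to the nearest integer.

36 m/s

ΔP = 1012 − 971 = 41 mb.
V ≈ 6.93 × 41^0.621 = 6.93 × 10.035 ≈ 69.546 kt.
69.546 × 0.514 ≈ 35.75 m/s → 36 m/s.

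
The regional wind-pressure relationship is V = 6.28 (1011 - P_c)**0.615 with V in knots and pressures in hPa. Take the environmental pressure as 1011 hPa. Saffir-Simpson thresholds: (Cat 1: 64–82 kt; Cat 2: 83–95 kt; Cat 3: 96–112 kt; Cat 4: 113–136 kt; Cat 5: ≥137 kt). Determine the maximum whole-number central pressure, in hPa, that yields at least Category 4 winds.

Category 4 begins at V = 113 kt.
Required ΔP = (113/6.28)^(1/0.615) = 17.994^1.626 ≈ 109.86 hPa.
P_c ≤ 1011 − 109.86 = 901.14, so the highest integer P_c is 901 hPa.

901 hPa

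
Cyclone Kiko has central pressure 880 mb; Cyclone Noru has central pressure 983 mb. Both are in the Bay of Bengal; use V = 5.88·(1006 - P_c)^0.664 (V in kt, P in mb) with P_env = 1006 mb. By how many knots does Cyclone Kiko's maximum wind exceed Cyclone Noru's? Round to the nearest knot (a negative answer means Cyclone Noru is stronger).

Cyclone Kiko: ΔP = 126; V ≈ 5.88 × 126^0.664 ≈ 145.89 kt.
Cyclone Noru: ΔP = 23; V ≈ 5.88 × 23^0.664 ≈ 47.16 kt.
Difference ≈ 145.89 − 47.16 = 98.73 → 99 kt.

99 kt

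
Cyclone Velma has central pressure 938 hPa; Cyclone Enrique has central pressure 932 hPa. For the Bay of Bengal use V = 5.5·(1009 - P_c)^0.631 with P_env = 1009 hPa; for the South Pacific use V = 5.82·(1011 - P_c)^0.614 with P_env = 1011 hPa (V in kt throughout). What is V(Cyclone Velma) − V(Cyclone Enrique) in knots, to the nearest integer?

-4 kt

Cyclone Velma: ΔP = 71; V ≈ 5.5 × 71^0.631 ≈ 81.00 kt.
Cyclone Enrique: ΔP = 79; V ≈ 5.82 × 79^0.614 ≈ 85.13 kt.
Difference ≈ 81.00 − 85.13 = -4.13 → -4 kt.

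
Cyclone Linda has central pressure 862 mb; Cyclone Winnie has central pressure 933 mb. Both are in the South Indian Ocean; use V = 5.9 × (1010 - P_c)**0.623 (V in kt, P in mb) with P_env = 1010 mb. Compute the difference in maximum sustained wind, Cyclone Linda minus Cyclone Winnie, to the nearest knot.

Cyclone Linda: ΔP = 148; V ≈ 5.9 × 148^0.623 ≈ 132.72 kt.
Cyclone Winnie: ΔP = 77; V ≈ 5.9 × 77^0.623 ≈ 88.34 kt.
Difference ≈ 132.72 − 88.34 = 44.38 → 44 kt.

44 kt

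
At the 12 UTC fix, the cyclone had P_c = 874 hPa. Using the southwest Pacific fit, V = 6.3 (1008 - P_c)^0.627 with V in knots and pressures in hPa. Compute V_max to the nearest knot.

136 kt

ΔP = 1008 − 874 = 134 hPa.
134^0.627 ≈ 21.562.
V ≈ 6.3 × 21.562 ≈ 135.8 kt.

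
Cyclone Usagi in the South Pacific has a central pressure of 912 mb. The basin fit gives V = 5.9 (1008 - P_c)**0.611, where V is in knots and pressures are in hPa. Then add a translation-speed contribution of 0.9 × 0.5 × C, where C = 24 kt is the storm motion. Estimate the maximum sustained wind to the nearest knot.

ΔP = 1008 − 912 = 96 mb.
96^0.611 ≈ 16.262.
V ≈ 5.9 × 16.262 ≈ 95.9 kt.
Translation term: 0.9 × 0.5 × 24 = 10.8 kt.
Corrected V ≈ 106.7 kt → 107 kt.

107 kt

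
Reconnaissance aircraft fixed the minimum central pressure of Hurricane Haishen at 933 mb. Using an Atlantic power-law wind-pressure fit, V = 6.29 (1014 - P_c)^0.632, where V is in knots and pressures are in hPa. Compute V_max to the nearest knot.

101 kt

ΔP = 1014 − 933 = 81 mb.
81^0.632 ≈ 16.075.
V ≈ 6.29 × 16.075 ≈ 101.1 kt.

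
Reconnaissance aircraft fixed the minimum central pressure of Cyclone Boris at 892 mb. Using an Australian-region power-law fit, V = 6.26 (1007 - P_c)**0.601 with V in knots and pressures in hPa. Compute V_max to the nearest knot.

ΔP = 1007 − 892 = 115 mb.
115^0.601 ≈ 17.317.
V ≈ 6.26 × 17.317 ≈ 108.4 kt.

108 kt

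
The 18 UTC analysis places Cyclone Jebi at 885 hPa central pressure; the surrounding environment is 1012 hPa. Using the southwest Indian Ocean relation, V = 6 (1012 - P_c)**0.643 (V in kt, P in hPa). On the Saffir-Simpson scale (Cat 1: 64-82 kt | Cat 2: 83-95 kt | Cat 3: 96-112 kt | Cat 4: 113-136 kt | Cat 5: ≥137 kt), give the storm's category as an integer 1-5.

4

ΔP = 1012 − 885 = 127 hPa.
V ≈ 6 × 127^0.643 = 6 × 22.53 ≈ 135 kt.
135 kt falls in the Category 4 band.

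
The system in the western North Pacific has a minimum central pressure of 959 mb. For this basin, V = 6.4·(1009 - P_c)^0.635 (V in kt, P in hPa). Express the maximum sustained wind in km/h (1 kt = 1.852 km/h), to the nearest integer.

ΔP = 1009 − 959 = 50 mb.
V ≈ 6.4 × 50^0.635 = 6.4 × 11.991 ≈ 76.741 kt.
76.741 × 1.852 ≈ 142.12 km/h → 142 km/h.

142 km/h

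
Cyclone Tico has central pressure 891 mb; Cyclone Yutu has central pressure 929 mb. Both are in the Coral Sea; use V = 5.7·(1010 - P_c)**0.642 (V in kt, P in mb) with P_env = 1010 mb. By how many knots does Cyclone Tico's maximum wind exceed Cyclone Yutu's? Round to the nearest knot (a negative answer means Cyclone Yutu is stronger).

Cyclone Tico: ΔP = 119; V ≈ 5.7 × 119^0.642 ≈ 122.57 kt.
Cyclone Yutu: ΔP = 81; V ≈ 5.7 × 81^0.642 ≈ 95.75 kt.
Difference ≈ 122.57 − 95.75 = 26.82 → 27 kt.

27 kt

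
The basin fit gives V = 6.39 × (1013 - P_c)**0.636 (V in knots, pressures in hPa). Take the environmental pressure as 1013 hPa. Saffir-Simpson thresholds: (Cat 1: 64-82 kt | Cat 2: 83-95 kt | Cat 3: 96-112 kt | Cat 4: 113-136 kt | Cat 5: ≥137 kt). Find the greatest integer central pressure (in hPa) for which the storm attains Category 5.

889 hPa

Category 5 begins at V = 137 kt.
Required ΔP = (137/6.39)^(1/0.636) = 21.440^1.572 ≈ 123.91 hPa.
P_c ≤ 1013 − 123.91 = 889.09, so the highest integer P_c is 889 hPa.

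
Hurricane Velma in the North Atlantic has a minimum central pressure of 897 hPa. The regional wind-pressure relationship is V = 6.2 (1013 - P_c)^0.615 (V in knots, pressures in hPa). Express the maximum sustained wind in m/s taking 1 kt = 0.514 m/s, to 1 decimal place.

59.3 m/s

ΔP = 1013 − 897 = 116 hPa.
V ≈ 6.2 × 116^0.615 = 6.2 × 18.606 ≈ 115.354 kt.
115.354 × 0.514 ≈ 59.29 m/s → 59.3 m/s.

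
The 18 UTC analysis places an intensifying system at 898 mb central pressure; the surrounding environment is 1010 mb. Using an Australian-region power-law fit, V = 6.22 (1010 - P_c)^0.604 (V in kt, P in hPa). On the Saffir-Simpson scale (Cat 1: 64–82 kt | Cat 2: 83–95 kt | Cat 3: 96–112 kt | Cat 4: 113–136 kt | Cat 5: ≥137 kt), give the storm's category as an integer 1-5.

3

ΔP = 1010 − 898 = 112 mb.
V ≈ 6.22 × 112^0.604 = 6.22 × 17.29 ≈ 108 kt.
108 kt falls in the Category 3 band.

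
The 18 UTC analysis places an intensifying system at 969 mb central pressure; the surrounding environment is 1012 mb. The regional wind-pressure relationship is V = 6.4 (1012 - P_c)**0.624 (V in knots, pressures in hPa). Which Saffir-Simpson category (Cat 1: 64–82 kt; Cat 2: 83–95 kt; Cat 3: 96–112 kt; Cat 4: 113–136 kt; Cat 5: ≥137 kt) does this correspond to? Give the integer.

1

ΔP = 1012 − 969 = 43 mb.
V ≈ 6.4 × 43^0.624 = 6.4 × 10.45 ≈ 67 kt.
67 kt falls in the Category 1 band.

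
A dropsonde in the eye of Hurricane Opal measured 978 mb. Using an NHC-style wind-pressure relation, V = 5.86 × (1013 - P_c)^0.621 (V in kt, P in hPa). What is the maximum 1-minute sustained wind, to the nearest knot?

53 kt

ΔP = 1013 − 978 = 35 mb.
35^0.621 ≈ 9.096.
V ≈ 5.86 × 9.096 ≈ 53.3 kt.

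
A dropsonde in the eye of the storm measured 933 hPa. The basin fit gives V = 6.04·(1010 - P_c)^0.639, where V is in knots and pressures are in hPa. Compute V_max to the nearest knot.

97 kt

ΔP = 1010 − 933 = 77 hPa.
77^0.639 ≈ 16.050.
V ≈ 6.04 × 16.050 ≈ 96.9 kt.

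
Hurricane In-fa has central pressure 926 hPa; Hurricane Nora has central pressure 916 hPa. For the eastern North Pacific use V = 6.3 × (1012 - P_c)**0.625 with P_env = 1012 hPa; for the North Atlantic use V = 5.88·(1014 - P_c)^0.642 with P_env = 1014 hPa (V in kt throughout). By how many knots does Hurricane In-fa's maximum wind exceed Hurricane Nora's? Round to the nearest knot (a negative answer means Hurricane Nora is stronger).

Hurricane In-fa: ΔP = 86; V ≈ 6.3 × 86^0.625 ≈ 101.95 kt.
Hurricane Nora: ΔP = 98; V ≈ 5.88 × 98^0.642 ≈ 111.62 kt.
Difference ≈ 101.95 − 111.62 = -9.67 → -10 kt.

-10 kt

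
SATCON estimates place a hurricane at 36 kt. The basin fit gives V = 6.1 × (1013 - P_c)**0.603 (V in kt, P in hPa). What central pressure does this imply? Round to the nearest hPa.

ΔP = (V / 6.1)^(1/0.603) = (36/6.1)^1.658.
36/6.1 = 5.902; 5.902^1.658 ≈ 18.99 hPa.
P_c = 1013 − 18.99 = 994.01 ≈ 994 hPa.

994 hPa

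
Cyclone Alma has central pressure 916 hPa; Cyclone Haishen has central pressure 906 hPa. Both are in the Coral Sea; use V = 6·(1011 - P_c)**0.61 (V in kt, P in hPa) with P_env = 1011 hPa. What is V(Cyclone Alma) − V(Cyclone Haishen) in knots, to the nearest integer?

-6 kt

Cyclone Alma: ΔP = 95; V ≈ 6 × 95^0.61 ≈ 96.51 kt.
Cyclone Haishen: ΔP = 105; V ≈ 6 × 105^0.61 ≈ 102.58 kt.
Difference ≈ 96.51 − 102.58 = -6.07 → -6 kt.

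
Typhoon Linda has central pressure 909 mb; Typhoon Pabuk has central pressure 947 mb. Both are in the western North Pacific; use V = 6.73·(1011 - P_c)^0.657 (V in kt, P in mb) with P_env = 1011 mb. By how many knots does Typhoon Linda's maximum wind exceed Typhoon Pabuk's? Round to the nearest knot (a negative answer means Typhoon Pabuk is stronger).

Typhoon Linda: ΔP = 102; V ≈ 6.73 × 102^0.657 ≈ 140.50 kt.
Typhoon Pabuk: ΔP = 64; V ≈ 6.73 × 64^0.657 ≈ 103.44 kt.
Difference ≈ 140.50 − 103.44 = 37.06 → 37 kt.

37 kt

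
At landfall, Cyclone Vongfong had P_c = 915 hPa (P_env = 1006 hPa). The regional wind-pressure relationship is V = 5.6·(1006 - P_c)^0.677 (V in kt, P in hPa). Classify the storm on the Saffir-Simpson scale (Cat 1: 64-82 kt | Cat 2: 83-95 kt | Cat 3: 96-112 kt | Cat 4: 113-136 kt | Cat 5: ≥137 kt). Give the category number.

ΔP = 1006 − 915 = 91 hPa.
V ≈ 5.6 × 91^0.677 = 5.6 × 21.20 ≈ 119 kt.
119 kt falls in the Category 4 band.

4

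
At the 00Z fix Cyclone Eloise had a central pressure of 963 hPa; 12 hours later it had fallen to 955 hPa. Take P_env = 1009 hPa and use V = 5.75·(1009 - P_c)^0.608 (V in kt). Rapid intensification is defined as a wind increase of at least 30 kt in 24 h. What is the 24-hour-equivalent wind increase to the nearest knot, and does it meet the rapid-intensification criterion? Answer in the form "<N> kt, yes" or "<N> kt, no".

V₁: ΔP = 46, V ≈ 5.75 × 46^0.608 ≈ 58.97 kt.
V₂: ΔP = 54, V ≈ 5.75 × 54^0.608 ≈ 65.01 kt.
ΔV over 12 h = 6.04 kt → 24 h equivalent = 6.04 × 24/12 ≈ 12.08 kt.
12 kt < 30 kt ⇒ not rapid intensification.

12 kt, no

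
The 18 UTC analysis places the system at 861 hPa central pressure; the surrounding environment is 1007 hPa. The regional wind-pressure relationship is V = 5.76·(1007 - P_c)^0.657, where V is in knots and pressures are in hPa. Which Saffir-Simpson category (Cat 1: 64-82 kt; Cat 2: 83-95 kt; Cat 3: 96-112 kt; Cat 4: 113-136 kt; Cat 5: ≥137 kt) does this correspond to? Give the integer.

5

ΔP = 1007 − 861 = 146 hPa.
V ≈ 5.76 × 146^0.657 = 5.76 × 26.42 ≈ 152 kt.
152 kt falls in the Category 5 band.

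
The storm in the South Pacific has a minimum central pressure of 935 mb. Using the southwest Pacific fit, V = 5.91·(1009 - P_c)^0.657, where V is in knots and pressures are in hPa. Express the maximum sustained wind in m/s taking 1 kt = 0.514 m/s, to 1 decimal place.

51.4 m/s

ΔP = 1009 − 935 = 74 mb.
V ≈ 5.91 × 74^0.657 = 5.91 × 16.908 ≈ 99.925 kt.
99.925 × 0.514 ≈ 51.36 m/s → 51.4 m/s.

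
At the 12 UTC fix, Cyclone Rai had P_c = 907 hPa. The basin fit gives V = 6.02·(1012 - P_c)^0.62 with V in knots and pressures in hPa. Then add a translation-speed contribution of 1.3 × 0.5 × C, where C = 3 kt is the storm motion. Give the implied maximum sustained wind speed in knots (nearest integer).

ΔP = 1012 − 907 = 105 hPa.
105^0.62 ≈ 17.912.
V ≈ 6.02 × 17.912 ≈ 107.8 kt.
Translation term: 1.3 × 0.5 × 3 = 1.95 kt.
Corrected V ≈ 109.75 kt → 110 kt.

110 kt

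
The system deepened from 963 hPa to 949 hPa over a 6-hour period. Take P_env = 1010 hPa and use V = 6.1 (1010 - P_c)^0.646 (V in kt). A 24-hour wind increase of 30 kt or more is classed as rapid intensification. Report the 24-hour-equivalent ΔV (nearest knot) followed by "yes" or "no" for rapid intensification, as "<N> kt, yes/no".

V₁: ΔP = 47, V ≈ 6.1 × 47^0.646 ≈ 73.37 kt.
V₂: ΔP = 61, V ≈ 6.1 × 61^0.646 ≈ 86.83 kt.
ΔV over 6 h = 13.46 kt → 24 h equivalent = 13.46 × 24/6 ≈ 53.84 kt.
54 kt ≥ 30 kt ⇒ rapid intensification.

54 kt, yes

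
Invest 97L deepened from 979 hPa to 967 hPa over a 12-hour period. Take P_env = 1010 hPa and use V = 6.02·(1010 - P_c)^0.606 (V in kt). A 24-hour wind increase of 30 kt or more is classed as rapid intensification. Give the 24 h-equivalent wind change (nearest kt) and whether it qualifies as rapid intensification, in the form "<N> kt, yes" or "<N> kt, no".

V₁: ΔP = 31, V ≈ 6.02 × 31^0.606 ≈ 48.23 kt.
V₂: ΔP = 43, V ≈ 6.02 × 43^0.606 ≈ 58.81 kt.
ΔV over 12 h = 10.58 kt → 24 h equivalent = 10.58 × 24/12 ≈ 21.16 kt.
21 kt < 30 kt ⇒ not rapid intensification.

21 kt, no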